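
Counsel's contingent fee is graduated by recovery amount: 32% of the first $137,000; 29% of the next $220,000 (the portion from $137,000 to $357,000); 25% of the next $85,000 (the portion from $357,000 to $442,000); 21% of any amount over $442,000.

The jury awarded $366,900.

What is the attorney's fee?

$110,115.00

First $137,000 at 32% = $43,840.00
Next $220,000 at 29% = $63,800.00
Remaining $9,900 at 25% = $2,475.00
Fee: $43,840.00 + $63,800.00 + $2,475.00 = $110,115.00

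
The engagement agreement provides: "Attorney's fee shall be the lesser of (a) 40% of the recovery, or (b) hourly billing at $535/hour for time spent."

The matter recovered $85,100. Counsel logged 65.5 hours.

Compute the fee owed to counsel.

$34,040.00

(a) 40% of $85,100 = $34,040.00
(b) 65.5 × $535 = $35,042.50
The lesser is (a): $34,040.00.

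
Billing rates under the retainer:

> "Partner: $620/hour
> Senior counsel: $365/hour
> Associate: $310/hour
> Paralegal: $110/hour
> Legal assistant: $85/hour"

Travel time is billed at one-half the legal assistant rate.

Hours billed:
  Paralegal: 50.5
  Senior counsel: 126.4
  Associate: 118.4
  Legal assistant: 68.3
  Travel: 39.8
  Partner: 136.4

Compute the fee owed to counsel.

$180,460.00

Partner: 136.4 × $620 = $84,568.00
Senior counsel: 126.4 × $365 = $46,136.00
Associate: 118.4 × $310 = $36,704.00
Paralegal: 50.5 × $110 = $5,555.00
Legal assistant: 68.3 × $85 = $5,805.50
Subtotal: $84,568.00 + $46,136.00 + $36,704.00 + $5,555.00 + $5,805.50 = $178,768.50
Travel: 39.8 × ($85 ÷ 2) = 39.8 × $42.50 = $1,691.50
Total: $178,768.50 + $1,691.50 = $180,460.00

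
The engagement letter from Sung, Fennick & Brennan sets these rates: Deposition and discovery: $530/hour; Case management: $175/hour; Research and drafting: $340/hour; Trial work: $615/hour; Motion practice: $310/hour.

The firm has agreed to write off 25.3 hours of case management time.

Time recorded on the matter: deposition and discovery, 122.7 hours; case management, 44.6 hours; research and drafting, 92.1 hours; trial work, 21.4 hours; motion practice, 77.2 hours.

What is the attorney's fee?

Deposition and discovery: 122.7 × $530 = $65,031.00
Case management: 44.6 × $175 = $7,805.00
Research and drafting: 92.1 × $340 = $31,314.00
Trial work: 21.4 × $615 = $13,161.00
Motion practice: 77.2 × $310 = $23,932.00
Subtotal: $141,243.00
Write-off: 25.3 × $175 = $4,427.50
Total: $141,243.00 − $4,427.50 = $136,815.50

$136,815.50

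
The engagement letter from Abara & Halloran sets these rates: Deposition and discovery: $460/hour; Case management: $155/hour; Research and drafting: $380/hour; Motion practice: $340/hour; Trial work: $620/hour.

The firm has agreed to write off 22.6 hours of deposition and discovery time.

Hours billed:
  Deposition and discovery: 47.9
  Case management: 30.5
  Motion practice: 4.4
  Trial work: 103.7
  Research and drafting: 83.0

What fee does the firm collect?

$113,695.50

Deposition and discovery: 47.9 × $460 = $22,034.00
Case management: 30.5 × $155 = $4,727.50
Research and drafting: 83.0 × $380 = $31,540.00
Motion practice: 4.4 × $340 = $1,496.00
Trial work: 103.7 × $620 = $64,294.00
Subtotal: $124,091.50
Write-off: 22.6 × $460 = $10,396.00
Total: $124,091.50 − $10,396.00 = $113,695.50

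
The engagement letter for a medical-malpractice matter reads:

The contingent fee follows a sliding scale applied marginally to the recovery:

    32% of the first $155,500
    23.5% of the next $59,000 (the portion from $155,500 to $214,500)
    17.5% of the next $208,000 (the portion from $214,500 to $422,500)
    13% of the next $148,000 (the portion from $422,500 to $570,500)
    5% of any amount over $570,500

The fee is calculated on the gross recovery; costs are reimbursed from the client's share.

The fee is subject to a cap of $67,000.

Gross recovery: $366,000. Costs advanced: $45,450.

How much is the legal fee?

$67,000.00

Fee base is the gross recovery, $366,000; costs are reimbursed separately.
First $155,500 at 32% = $49,760.00
Next $59,000 at 23.5% = $13,865.00
Remaining $151,500 at 17.5% = $26,512.50
Fee: $49,760.00 + $13,865.00 + $26,512.50 = $90,137.50
$90,137.50 exceeds the $67,000 cap, so the fee is capped at $67,000.00.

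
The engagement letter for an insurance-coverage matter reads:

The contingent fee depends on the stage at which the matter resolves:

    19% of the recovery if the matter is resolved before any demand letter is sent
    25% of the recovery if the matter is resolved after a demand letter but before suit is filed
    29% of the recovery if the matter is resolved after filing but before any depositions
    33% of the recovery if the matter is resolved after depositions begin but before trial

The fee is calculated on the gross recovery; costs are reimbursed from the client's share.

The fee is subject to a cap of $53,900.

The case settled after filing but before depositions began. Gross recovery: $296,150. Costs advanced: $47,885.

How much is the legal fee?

Fee base is the gross recovery, $296,150; costs are reimbursed separately.
The matter settled after filing but before depositions began, so the 29% rate applies.
$296,150 × 29% = $85,883.50
$85,883.50 exceeds the $53,900 cap, so the fee is capped at $53,900.00.

$53,900.00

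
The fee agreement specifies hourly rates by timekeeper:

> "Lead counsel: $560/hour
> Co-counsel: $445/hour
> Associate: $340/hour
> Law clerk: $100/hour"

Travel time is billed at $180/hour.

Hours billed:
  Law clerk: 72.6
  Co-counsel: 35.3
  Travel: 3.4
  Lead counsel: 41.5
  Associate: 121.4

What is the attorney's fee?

Lead counsel: 41.5 × $560 = $23,240.00
Co-counsel: 35.3 × $445 = $15,708.50
Associate: 121.4 × $340 = $41,276.00
Law clerk: 72.6 × $100 = $7,260.00
Subtotal: $23,240.00 + $15,708.50 + $41,276.00 + $7,260.00 = $87,484.50
Travel: 3.4 × $180 = $612.00
Total: $87,484.50 + $612.00 = $88,096.50

$88,096.50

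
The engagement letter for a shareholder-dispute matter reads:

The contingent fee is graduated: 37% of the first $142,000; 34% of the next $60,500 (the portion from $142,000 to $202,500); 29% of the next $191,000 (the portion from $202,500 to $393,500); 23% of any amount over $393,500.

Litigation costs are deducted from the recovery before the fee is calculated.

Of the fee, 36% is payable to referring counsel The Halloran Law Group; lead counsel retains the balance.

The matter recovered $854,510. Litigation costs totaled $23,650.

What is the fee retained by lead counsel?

Fee base (net of costs): $854,510 − $23,650 = $830,860
First $142,000 at 37% = $52,540.00
Next $60,500 at 34% = $20,570.00
Next $191,000 at 29% = $55,390.00
Remaining $437,360 at 23% = $100,592.80
Fee: $52,540.00 + $20,570.00 + $55,390.00 + $100,592.80 = $229,092.80
Referral share: 36% of $229,092.80 = $82,473.41; lead counsel retains $229,092.80 − $82,473.41 = $146,619.39.

$146,619.39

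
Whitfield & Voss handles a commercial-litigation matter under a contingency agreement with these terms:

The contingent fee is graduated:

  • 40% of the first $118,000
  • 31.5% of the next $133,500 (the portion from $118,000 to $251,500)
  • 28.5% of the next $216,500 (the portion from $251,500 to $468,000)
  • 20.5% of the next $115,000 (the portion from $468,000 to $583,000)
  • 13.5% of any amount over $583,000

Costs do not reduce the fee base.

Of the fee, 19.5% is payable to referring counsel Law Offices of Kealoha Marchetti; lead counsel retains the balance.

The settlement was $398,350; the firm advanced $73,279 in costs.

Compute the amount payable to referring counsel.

$25,565.43

Fee base is the gross recovery, $398,350; costs are reimbursed separately.
First $118,000 at 40% = $47,200.00
Next $133,500 at 31.5% = $42,052.50
Remaining $146,850 at 28.5% = $41,852.25
Fee: $47,200.00 + $42,052.50 + $41,852.25 = $131,104.75
Referral share: 19.5% of $131,104.75 = $25,565.43; lead counsel retains $131,104.75 − $25,565.43 = $105,539.32.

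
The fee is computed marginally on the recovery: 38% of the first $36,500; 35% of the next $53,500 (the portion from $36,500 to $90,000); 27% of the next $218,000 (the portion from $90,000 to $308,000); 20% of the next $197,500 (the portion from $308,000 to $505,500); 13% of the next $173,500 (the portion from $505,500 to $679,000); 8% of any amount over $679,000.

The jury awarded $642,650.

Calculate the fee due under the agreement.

$148,784.50

First $36,500 at 38% = $13,870.00
Next $53,500 at 35% = $18,725.00
Next $218,000 at 27% = $58,860.00
Next $197,500 at 20% = $39,500.00
Remaining $137,150 at 13% = $17,829.50
Fee: $13,870.00 + $18,725.00 + $58,860.00 + $39,500.00 + $17,829.50 = $148,784.50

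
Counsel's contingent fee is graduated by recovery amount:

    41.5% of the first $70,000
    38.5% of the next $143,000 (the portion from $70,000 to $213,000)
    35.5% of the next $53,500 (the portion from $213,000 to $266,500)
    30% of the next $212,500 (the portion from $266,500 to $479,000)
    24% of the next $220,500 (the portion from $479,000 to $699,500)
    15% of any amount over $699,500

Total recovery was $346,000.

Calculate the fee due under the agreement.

First $70,000 at 41.5% = $29,050.00
Next $143,000 at 38.5% = $55,055.00
Next $53,500 at 35.5% = $18,992.50
Remaining $79,500 at 30% = $23,850.00
Fee: $29,050.00 + $55,055.00 + $18,992.50 + $23,850.00 = $126,947.50

$126,947.50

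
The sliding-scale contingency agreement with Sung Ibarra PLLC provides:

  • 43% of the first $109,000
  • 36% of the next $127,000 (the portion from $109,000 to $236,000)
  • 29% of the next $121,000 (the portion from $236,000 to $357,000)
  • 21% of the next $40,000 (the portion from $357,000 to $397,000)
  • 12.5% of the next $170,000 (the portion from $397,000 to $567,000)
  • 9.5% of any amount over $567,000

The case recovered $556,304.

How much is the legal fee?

$155,993.00

First $109,000 at 43% = $46,870.00
Next $127,000 at 36% = $45,720.00
Next $121,000 at 29% = $35,090.00
Next $40,000 at 21% = $8,400.00
Remaining $159,304 at 12.5% = $19,913.00
Fee: $46,870.00 + $45,720.00 + $35,090.00 + $8,400.00 + $19,913.00 = $155,993.00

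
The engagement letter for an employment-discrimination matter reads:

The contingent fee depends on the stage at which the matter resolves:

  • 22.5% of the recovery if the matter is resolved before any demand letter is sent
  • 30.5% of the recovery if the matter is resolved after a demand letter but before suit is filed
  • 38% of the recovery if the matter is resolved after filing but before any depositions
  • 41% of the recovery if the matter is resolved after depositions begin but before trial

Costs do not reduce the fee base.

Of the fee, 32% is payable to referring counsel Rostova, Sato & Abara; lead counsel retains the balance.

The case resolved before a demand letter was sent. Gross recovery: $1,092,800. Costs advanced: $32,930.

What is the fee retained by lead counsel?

Fee base is the gross recovery, $1,092,800; costs are reimbursed separately.
The matter resolved before a demand letter was sent, so the 22.5% rate applies.
$1,092,800 × 22.5% = $245,880.00
Referral share: 32% of $245,880.00 = $78,681.60; lead counsel retains $245,880.00 − $78,681.60 = $167,198.40.

$167,198.40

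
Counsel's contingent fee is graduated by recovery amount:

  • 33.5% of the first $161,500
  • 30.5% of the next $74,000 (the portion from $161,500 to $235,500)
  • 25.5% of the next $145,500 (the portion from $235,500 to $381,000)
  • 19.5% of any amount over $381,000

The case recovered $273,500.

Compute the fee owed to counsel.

$86,362.50

First $161,500 at 33.5% = $54,102.50
Next $74,000 at 30.5% = $22,570.00
Remaining $38,000 at 25.5% = $9,690.00
Fee: $54,102.50 + $22,570.00 + $9,690.00 = $86,362.50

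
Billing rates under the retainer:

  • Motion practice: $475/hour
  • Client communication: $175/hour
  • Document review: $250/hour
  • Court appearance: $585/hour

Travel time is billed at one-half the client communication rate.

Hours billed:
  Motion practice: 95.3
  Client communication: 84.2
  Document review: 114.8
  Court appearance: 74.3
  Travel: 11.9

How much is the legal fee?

Motion practice: 95.3 × $475 = $45,267.50
Client communication: 84.2 × $175 = $14,735.00
Document review: 114.8 × $250 = $28,700.00
Court appearance: 74.3 × $585 = $43,465.50
Subtotal: $45,267.50 + $14,735.00 + $28,700.00 + $43,465.50 = $132,168.00
Travel: 11.9 × ($175 ÷ 2) = 11.9 × $87.50 = $1,041.25
Total: $132,168.00 + $1,041.25 = $133,209.25

$133,209.25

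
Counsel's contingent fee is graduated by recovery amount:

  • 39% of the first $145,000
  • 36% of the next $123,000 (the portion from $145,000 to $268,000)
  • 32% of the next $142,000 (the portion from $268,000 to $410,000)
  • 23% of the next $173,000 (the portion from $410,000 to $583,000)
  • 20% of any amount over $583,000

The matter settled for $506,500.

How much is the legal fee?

First $145,000 at 39% = $56,550.00
Next $123,000 at 36% = $44,280.00
Next $142,000 at 32% = $45,440.00
Remaining $96,500 at 23% = $22,195.00
Fee: $56,550.00 + $44,280.00 + $45,440.00 + $22,195.00 = $168,465.00

$168,465.00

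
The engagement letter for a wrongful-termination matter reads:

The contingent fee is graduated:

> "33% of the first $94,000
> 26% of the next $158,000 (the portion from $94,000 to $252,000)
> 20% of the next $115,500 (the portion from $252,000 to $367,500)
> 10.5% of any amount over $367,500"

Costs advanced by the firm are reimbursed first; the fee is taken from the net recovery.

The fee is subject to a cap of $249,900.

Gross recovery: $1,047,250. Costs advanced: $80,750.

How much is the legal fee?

$158,095.00

Fee base (net of costs): $1,047,250 − $80,750 = $966,500
First $94,000 at 33% = $31,020.00
Next $158,000 at 26% = $41,080.00
Next $115,500 at 20% = $23,100.00
Remaining $599,000 at 10.5% = $62,895.00
Fee: $31,020.00 + $41,080.00 + $23,100.00 + $62,895.00 = $158,095.00
$158,095.00 is under the $249,900 cap.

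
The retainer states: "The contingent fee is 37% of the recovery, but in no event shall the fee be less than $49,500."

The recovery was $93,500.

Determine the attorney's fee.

$49,500.00

37% of $93,500 = $34,595.00
That is below the $49,500 minimum, so the minimum applies.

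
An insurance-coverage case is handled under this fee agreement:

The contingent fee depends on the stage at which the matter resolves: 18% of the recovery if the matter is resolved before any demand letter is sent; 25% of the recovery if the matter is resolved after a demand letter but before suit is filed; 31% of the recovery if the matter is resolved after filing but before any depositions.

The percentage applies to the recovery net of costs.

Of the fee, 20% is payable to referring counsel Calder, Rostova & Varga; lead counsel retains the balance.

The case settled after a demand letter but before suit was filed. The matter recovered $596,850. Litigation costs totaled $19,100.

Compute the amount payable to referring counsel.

Fee base (net of costs): $596,850 − $19,100 = $577,750
The matter settled after a demand letter but before suit was filed, so the 25% rate applies.
$577,750 × 25% = $144,437.50
Referral share: 20% of $144,437.50 = $28,887.50; lead counsel retains $144,437.50 − $28,887.50 = $115,550.00.

$28,887.50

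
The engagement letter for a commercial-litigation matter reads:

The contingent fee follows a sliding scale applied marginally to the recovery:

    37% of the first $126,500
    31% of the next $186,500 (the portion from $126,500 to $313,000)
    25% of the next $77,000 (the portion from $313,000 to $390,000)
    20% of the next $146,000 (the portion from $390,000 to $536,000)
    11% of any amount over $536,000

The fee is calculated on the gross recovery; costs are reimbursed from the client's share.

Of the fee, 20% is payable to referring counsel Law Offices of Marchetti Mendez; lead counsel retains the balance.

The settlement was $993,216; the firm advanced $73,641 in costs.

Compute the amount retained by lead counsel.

$162,691.01

Fee base is the gross recovery, $993,216; costs are reimbursed separately.
First $126,500 at 37% = $46,805.00
Next $186,500 at 31% = $57,815.00
Next $77,000 at 25% = $19,250.00
Next $146,000 at 20% = $29,200.00
Remaining $457,216 at 11% = $50,293.76
Fee: $46,805.00 + $57,815.00 + $19,250.00 + $29,200.00 + $50,293.76 = $203,363.76
Referral share: 20% of $203,363.76 = $40,672.75; lead counsel retains $203,363.76 − $40,672.75 = $162,691.01.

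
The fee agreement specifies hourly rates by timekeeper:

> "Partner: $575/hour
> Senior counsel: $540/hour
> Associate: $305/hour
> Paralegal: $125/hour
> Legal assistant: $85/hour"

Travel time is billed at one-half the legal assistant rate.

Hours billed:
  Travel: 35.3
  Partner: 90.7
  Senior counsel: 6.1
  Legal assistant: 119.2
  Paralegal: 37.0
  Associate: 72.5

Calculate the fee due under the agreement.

Partner: 90.7 × $575 = $52,152.50
Senior counsel: 6.1 × $540 = $3,294.00
Associate: 72.5 × $305 = $22,112.50
Paralegal: 37.0 × $125 = $4,625.00
Legal assistant: 119.2 × $85 = $10,132.00
Subtotal: $52,152.50 + $3,294.00 + $22,112.50 + $4,625.00 + $10,132.00 = $92,316.00
Travel: 35.3 × ($85 ÷ 2) = 35.3 × $42.50 = $1,500.25
Total: $92,316.00 + $1,500.25 = $93,816.25

$93,816.25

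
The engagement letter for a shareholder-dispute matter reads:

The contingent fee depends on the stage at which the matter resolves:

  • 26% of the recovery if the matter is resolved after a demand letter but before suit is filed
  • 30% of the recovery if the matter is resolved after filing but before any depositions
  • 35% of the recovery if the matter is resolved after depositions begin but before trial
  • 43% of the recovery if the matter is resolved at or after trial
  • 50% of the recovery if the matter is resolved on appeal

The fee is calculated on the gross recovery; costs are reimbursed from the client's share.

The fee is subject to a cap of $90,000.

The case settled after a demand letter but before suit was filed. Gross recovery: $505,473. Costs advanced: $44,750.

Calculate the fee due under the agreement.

$90,000.00

Fee base is the gross recovery, $505,473; costs are reimbursed separately.
The matter settled after a demand letter but before suit was filed, so the 26% rate applies.
$505,473 × 26% = $131,422.98
$131,422.98 exceeds the $90,000 cap, so the fee is capped at $90,000.00.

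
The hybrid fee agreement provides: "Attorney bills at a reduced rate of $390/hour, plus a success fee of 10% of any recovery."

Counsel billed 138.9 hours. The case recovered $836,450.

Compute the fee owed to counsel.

Hourly: 138.9 × $390 = $54,171.00
Success fee: 10% of $836,450 = $83,645.00
Total: $54,171.00 + $83,645.00 = $137,816.00

$137,816.00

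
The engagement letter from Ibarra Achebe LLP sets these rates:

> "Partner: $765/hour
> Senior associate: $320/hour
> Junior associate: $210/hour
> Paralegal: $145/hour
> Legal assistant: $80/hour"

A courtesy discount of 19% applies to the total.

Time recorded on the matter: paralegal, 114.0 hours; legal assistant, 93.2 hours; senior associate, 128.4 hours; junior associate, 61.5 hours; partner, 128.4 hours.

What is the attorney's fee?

$142,734.15

Partner: 128.4 × $765 = $98,226.00
Senior associate: 128.4 × $320 = $41,088.00
Junior associate: 61.5 × $210 = $12,915.00
Paralegal: 114.0 × $145 = $16,530.00
Legal assistant: 93.2 × $80 = $7,456.00
Subtotal: $176,215.00
Less 19% discount: −$33,480.85
Total: $176,215.00 − $33,480.85 = $142,734.15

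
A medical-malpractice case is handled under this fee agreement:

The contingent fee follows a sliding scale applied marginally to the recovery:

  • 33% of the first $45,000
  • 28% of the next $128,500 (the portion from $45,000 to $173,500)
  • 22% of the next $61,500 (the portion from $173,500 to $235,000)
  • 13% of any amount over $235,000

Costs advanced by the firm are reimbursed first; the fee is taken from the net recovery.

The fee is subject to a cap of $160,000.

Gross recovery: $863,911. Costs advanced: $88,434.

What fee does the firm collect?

Fee base (net of costs): $863,911 − $88,434 = $775,477
First $45,000 at 33% = $14,850.00
Next $128,500 at 28% = $35,980.00
Next $61,500 at 22% = $13,530.00
Remaining $540,477 at 13% = $70,262.01
Fee: $14,850.00 + $35,980.00 + $13,530.00 + $70,262.01 = $134,622.01
$134,622.01 is under the $160,000 cap.

$134,622.01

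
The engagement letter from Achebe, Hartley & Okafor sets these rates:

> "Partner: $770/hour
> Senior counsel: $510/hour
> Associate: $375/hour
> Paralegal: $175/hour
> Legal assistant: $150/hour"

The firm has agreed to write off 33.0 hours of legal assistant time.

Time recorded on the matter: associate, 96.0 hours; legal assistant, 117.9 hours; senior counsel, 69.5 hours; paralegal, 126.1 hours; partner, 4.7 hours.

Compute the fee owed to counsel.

$109,866.50

Partner: 4.7 × $770 = $3,619.00
Senior counsel: 69.5 × $510 = $35,445.00
Associate: 96.0 × $375 = $36,000.00
Paralegal: 126.1 × $175 = $22,067.50
Legal assistant: 117.9 × $150 = $17,685.00
Subtotal: $114,816.50
Write-off: 33.0 × $150 = $4,950.00
Total: $114,816.50 − $4,950.00 = $109,866.50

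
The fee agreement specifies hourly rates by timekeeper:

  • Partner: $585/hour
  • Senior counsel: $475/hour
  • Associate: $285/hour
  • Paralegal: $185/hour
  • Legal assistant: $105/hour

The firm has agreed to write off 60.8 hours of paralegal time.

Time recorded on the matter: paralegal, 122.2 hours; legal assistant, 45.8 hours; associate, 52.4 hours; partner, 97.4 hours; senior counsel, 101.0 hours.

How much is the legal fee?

Partner: 97.4 × $585 = $56,979.00
Senior counsel: 101.0 × $475 = $47,975.00
Associate: 52.4 × $285 = $14,934.00
Paralegal: 122.2 × $185 = $22,607.00
Legal assistant: 45.8 × $105 = $4,809.00
Subtotal: $147,304.00
Write-off: 60.8 × $185 = $11,248.00
Total: $147,304.00 − $11,248.00 = $136,056.00

$136,056.00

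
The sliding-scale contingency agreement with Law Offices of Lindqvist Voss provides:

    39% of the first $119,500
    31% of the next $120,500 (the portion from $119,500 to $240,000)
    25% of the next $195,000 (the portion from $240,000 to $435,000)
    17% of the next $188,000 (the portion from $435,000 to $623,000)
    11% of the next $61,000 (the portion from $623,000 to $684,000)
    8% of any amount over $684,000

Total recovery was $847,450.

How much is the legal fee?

$184,456.00

First $119,500 at 39% = $46,605.00
Next $120,500 at 31% = $37,355.00
Next $195,000 at 25% = $48,750.00
Next $188,000 at 17% = $31,960.00
Next $61,000 at 11% = $6,710.00
Remaining $163,450 at 8% = $13,076.00
Fee: $46,605.00 + $37,355.00 + $48,750.00 + $31,960.00 + $6,710.00 + $13,076.00 = $184,456.00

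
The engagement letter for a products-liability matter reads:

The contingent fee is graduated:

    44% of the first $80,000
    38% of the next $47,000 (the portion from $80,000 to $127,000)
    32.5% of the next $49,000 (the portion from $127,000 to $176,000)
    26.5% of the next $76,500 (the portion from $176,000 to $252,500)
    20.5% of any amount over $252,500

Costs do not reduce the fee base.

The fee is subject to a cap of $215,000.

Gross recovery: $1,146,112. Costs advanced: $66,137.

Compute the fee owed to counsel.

$215,000.00

Fee base is the gross recovery, $1,146,112; costs are reimbursed separately.
First $80,000 at 44% = $35,200.00
Next $47,000 at 38% = $17,860.00
Next $49,000 at 32.5% = $15,925.00
Next $76,500 at 26.5% = $20,272.50
Remaining $893,612 at 20.5% = $183,190.46
Fee: $35,200.00 + $17,860.00 + $15,925.00 + $20,272.50 + $183,190.46 = $272,447.96
$272,447.96 exceeds the $215,000 cap, so the fee is capped at $215,000.00.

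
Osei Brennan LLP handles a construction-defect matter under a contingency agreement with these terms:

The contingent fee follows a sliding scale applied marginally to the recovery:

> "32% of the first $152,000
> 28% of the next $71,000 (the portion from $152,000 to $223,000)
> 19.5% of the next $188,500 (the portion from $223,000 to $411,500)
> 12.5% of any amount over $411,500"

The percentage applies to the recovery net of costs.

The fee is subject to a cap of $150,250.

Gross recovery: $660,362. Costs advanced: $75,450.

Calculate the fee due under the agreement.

$126,954.00

Fee base (net of costs): $660,362 − $75,450 = $584,912
First $152,000 at 32% = $48,640.00
Next $71,000 at 28% = $19,880.00
Next $188,500 at 19.5% = $36,757.50
Remaining $173,412 at 12.5% = $21,676.50
Fee: $48,640.00 + $19,880.00 + $36,757.50 + $21,676.50 = $126,954.00
$126,954.00 is under the $150,250 cap.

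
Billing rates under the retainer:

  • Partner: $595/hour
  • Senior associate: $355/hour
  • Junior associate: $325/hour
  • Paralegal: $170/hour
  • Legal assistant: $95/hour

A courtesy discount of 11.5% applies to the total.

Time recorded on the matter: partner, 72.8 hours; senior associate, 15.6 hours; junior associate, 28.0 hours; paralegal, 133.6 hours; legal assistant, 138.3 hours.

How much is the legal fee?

Partner: 72.8 × $595 = $43,316.00
Senior associate: 15.6 × $355 = $5,538.00
Junior associate: 28.0 × $325 = $9,100.00
Paralegal: 133.6 × $170 = $22,712.00
Legal assistant: 138.3 × $95 = $13,138.50
Subtotal: $93,804.50
Less 11.5% discount: −$10,787.52
Total: $93,804.50 − $10,787.52 = $83,016.98

$83,016.98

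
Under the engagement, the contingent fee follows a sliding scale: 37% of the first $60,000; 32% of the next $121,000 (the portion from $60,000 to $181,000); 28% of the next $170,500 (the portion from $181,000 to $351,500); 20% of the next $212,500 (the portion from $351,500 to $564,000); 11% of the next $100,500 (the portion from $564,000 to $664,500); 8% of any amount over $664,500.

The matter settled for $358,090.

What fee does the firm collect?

$109,978.00

First $60,000 at 37% = $22,200.00
Next $121,000 at 32% = $38,720.00
Next $170,500 at 28% = $47,740.00
Remaining $6,590 at 20% = $1,318.00
Fee: $22,200.00 + $38,720.00 + $47,740.00 + $1,318.00 = $109,978.00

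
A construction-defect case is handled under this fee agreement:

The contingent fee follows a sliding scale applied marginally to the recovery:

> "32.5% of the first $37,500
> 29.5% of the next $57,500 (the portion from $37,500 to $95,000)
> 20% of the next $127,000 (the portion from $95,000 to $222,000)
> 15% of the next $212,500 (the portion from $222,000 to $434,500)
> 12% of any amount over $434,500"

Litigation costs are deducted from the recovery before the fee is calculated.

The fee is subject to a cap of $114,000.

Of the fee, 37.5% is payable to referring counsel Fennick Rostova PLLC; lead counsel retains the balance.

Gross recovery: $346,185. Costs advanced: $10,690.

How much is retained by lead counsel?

Fee base (net of costs): $346,185 − $10,690 = $335,495
First $37,500 at 32.5% = $12,187.50
Next $57,500 at 29.5% = $16,962.50
Next $127,000 at 20% = $25,400.00
Remaining $113,495 at 15% = $17,024.25
Fee: $12,187.50 + $16,962.50 + $25,400.00 + $17,024.25 = $71,574.25
$71,574.25 is under the $114,000 cap.
Referral share: 37.5% of $71,574.25 = $26,840.34; lead counsel retains $71,574.25 − $26,840.34 = $44,733.91.

$44,733.91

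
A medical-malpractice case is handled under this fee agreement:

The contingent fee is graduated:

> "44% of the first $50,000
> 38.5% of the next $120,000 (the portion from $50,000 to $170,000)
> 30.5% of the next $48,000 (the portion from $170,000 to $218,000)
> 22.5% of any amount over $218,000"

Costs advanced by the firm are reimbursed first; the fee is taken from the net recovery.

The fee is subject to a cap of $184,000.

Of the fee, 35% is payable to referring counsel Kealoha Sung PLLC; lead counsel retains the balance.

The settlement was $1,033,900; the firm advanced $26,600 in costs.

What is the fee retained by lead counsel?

Fee base (net of costs): $1,033,900 − $26,600 = $1,007,300
First $50,000 at 44% = $22,000.00
Next $120,000 at 38.5% = $46,200.00
Next $48,000 at 30.5% = $14,640.00
Remaining $789,300 at 22.5% = $177,592.50
Fee: $22,000.00 + $46,200.00 + $14,640.00 + $177,592.50 = $260,432.50
$260,432.50 exceeds the $184,000 cap, so the fee is capped at $184,000.00.
Referral share: 35% of $184,000.00 = $64,400.00; lead counsel retains $184,000.00 − $64,400.00 = $119,600.00.

$119,600.00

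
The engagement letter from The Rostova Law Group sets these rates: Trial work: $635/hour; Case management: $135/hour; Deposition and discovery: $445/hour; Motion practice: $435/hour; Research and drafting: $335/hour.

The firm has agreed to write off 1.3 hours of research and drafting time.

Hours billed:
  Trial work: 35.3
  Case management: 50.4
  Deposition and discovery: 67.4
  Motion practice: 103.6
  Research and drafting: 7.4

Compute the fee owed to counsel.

Trial work: 35.3 × $635 = $22,415.50
Case management: 50.4 × $135 = $6,804.00
Deposition and discovery: 67.4 × $445 = $29,993.00
Motion practice: 103.6 × $435 = $45,066.00
Research and drafting: 7.4 × $335 = $2,479.00
Subtotal: $106,757.50
Write-off: 1.3 × $335 = $435.50
Total: $106,757.50 − $435.50 = $106,322.00

$106,322.00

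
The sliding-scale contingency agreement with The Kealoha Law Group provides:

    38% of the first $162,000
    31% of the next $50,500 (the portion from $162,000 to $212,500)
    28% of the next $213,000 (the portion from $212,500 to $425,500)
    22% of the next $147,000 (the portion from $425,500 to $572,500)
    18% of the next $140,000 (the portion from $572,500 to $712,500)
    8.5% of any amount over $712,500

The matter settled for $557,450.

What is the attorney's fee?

First $162,000 at 38% = $61,560.00
Next $50,500 at 31% = $15,655.00
Next $213,000 at 28% = $59,640.00
Remaining $131,950 at 22% = $29,029.00
Fee: $61,560.00 + $15,655.00 + $59,640.00 + $29,029.00 = $165,884.00

$165,884.00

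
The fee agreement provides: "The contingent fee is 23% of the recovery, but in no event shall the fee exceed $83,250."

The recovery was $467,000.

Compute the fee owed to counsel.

23% of $467,000 = $107,410.00
That exceeds the $83,250 cap, so the fee is capped at $83,250.

$83,250.00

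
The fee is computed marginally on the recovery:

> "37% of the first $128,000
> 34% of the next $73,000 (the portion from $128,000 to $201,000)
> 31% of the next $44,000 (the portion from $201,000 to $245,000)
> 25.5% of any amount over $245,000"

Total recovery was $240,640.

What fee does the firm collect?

$84,468.40

First $128,000 at 37% = $47,360.00
Next $73,000 at 34% = $24,820.00
Remaining $39,640 at 31% = $12,288.40
Fee: $47,360.00 + $24,820.00 + $12,288.40 = $84,468.40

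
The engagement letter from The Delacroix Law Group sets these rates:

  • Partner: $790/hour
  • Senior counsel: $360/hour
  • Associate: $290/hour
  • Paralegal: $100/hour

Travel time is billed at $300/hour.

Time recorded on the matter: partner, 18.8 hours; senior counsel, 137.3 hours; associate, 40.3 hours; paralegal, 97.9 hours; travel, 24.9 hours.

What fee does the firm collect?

Partner: 18.8 × $790 = $14,852.00
Senior counsel: 137.3 × $360 = $49,428.00
Associate: 40.3 × $290 = $11,687.00
Paralegal: 97.9 × $100 = $9,790.00
Subtotal: $14,852.00 + $49,428.00 + $11,687.00 + $9,790.00 = $85,757.00
Travel: 24.9 × $300 = $7,470.00
Total: $85,757.00 + $7,470.00 = $93,227.00

$93,227.00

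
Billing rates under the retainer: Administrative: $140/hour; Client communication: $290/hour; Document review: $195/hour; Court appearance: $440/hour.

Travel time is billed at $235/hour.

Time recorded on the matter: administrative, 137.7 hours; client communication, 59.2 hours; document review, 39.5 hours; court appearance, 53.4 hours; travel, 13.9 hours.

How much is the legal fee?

Administrative: 137.7 × $140 = $19,278.00
Client communication: 59.2 × $290 = $17,168.00
Document review: 39.5 × $195 = $7,702.50
Court appearance: 53.4 × $440 = $23,496.00
Subtotal: $19,278.00 + $17,168.00 + $7,702.50 + $23,496.00 = $67,644.50
Travel: 13.9 × $235 = $3,266.50
Total: $67,644.50 + $3,266.50 = $70,911.00

$70,911.00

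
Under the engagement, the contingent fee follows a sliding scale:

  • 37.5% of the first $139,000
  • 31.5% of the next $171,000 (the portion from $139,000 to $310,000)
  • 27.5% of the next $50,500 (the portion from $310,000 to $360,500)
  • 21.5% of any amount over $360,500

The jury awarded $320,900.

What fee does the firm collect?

First $139,000 at 37.5% = $52,125.00
Next $171,000 at 31.5% = $53,865.00
Remaining $10,900 at 27.5% = $2,997.50
Fee: $52,125.00 + $53,865.00 + $2,997.50 = $108,987.50

$108,987.50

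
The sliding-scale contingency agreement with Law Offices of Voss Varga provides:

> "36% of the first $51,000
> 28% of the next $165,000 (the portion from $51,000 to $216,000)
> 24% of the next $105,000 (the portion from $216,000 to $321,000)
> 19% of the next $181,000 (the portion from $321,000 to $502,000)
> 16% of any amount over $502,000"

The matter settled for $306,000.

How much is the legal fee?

First $51,000 at 36% = $18,360.00
Next $165,000 at 28% = $46,200.00
Remaining $90,000 at 24% = $21,600.00
Fee: $18,360.00 + $46,200.00 + $21,600.00 = $86,160.00

$86,160.00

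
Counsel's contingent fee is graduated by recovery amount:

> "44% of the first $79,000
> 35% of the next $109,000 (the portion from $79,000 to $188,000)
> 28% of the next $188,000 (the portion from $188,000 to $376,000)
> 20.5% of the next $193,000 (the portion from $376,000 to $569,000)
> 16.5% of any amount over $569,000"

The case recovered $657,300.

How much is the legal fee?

$179,684.50

First $79,000 at 44% = $34,760.00
Next $109,000 at 35% = $38,150.00
Next $188,000 at 28% = $52,640.00
Next $193,000 at 20.5% = $39,565.00
Remaining $88,300 at 16.5% = $14,569.50
Fee: $34,760.00 + $38,150.00 + $52,640.00 + $39,565.00 + $14,569.50 = $179,684.50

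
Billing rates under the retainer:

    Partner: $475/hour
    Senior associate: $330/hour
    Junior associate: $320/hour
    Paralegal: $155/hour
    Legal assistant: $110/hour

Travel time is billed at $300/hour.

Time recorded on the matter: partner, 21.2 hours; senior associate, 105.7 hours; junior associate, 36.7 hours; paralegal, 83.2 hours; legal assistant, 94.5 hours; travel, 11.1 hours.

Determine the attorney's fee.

$83,316.00

Partner: 21.2 × $475 = $10,070.00
Senior associate: 105.7 × $330 = $34,881.00
Junior associate: 36.7 × $320 = $11,744.00
Paralegal: 83.2 × $155 = $12,896.00
Legal assistant: 94.5 × $110 = $10,395.00
Subtotal: $10,070.00 + $34,881.00 + $11,744.00 + $12,896.00 + $10,395.00 = $79,986.00
Travel: 11.1 × $300 = $3,330.00
Total: $79,986.00 + $3,330.00 = $83,316.00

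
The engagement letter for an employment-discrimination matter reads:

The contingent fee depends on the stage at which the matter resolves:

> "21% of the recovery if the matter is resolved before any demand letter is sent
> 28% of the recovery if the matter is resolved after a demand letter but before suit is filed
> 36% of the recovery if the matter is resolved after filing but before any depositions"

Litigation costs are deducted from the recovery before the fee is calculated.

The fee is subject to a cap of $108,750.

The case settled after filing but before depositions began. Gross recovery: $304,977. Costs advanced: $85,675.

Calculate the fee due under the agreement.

Fee base (net of costs): $304,977 − $85,675 = $219,302
The matter settled after filing but before depositions began, so the 36% rate applies.
$219,302 × 36% = $78,948.72
$78,948.72 is under the $108,750 cap.

$78,948.72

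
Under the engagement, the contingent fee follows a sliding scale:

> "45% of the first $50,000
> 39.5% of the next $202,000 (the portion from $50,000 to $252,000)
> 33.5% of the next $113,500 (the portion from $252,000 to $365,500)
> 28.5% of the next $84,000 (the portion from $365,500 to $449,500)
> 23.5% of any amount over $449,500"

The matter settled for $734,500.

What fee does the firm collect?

First $50,000 at 45% = $22,500.00
Next $202,000 at 39.5% = $79,790.00
Next $113,500 at 33.5% = $38,022.50
Next $84,000 at 28.5% = $23,940.00
Remaining $285,000 at 23.5% = $66,975.00
Fee: $22,500.00 + $79,790.00 + $38,022.50 + $23,940.00 + $66,975.00 = $231,227.50

$231,227.50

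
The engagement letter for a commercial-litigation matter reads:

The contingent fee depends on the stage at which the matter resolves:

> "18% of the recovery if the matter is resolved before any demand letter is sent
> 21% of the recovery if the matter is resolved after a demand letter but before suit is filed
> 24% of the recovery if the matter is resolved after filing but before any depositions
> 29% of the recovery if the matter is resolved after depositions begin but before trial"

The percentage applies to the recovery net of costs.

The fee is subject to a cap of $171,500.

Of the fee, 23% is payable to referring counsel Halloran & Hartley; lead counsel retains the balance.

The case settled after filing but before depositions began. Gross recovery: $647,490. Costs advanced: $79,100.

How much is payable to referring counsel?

Fee base (net of costs): $647,490 − $79,100 = $568,390
The matter settled after filing but before depositions began, so the 24% rate applies.
$568,390 × 24% = $136,413.60
$136,413.60 is under the $171,500 cap.
Referral share: 23% of $136,413.60 = $31,375.13; lead counsel retains $136,413.60 − $31,375.13 = $105,038.47.

$31,375.13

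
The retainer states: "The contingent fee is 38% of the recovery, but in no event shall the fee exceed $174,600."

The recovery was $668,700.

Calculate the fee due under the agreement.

$174,600.00

38% of $668,700 = $254,106.00
That exceeds the $174,600 cap, so the fee is capped at $174,600.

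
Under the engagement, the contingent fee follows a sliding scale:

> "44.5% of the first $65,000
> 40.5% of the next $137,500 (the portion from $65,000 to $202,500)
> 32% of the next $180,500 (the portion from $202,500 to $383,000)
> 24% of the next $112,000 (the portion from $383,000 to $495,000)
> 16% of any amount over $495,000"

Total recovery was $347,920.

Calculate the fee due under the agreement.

First $65,000 at 44.5% = $28,925.00
Next $137,500 at 40.5% = $55,687.50
Remaining $145,420 at 32% = $46,534.40
Fee: $28,925.00 + $55,687.50 + $46,534.40 = $131,146.90

$131,146.90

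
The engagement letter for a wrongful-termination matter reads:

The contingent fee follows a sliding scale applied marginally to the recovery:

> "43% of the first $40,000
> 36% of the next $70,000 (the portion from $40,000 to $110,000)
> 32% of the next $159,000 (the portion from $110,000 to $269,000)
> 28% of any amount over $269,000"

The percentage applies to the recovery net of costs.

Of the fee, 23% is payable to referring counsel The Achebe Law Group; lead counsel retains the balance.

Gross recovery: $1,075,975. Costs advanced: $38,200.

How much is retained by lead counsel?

$237,573.49

Fee base (net of costs): $1,075,975 − $38,200 = $1,037,775
First $40,000 at 43% = $17,200.00
Next $70,000 at 36% = $25,200.00
Next $159,000 at 32% = $50,880.00
Remaining $768,775 at 28% = $215,257.00
Fee: $17,200.00 + $25,200.00 + $50,880.00 + $215,257.00 = $308,537.00
Referral share: 23% of $308,537.00 = $70,963.51; lead counsel retains $308,537.00 − $70,963.51 = $237,573.49.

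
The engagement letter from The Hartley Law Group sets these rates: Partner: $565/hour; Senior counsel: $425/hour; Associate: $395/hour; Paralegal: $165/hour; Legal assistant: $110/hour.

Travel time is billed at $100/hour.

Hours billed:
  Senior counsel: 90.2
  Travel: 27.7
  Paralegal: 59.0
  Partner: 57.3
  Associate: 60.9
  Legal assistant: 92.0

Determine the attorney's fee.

Partner: 57.3 × $565 = $32,374.50
Senior counsel: 90.2 × $425 = $38,335.00
Associate: 60.9 × $395 = $24,055.50
Paralegal: 59.0 × $165 = $9,735.00
Legal assistant: 92.0 × $110 = $10,120.00
Subtotal: $32,374.50 + $38,335.00 + $24,055.50 + $9,735.00 + $10,120.00 = $114,620.00
Travel: 27.7 × $100 = $2,770.00
Total: $114,620.00 + $2,770.00 = $117,390.00

$117,390.00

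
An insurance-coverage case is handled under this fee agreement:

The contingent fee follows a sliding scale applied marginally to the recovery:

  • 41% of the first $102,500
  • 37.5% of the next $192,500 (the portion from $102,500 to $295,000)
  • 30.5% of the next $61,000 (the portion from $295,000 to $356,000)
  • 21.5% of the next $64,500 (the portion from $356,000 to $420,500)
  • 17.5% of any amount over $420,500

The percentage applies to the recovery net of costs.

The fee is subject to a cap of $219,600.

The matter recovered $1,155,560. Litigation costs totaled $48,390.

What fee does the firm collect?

$219,600.00

Fee base (net of costs): $1,155,560 − $48,390 = $1,107,170
First $102,500 at 41% = $42,025.00
Next $192,500 at 37.5% = $72,187.50
Next $61,000 at 30.5% = $18,605.00
Next $64,500 at 21.5% = $13,867.50
Remaining $686,670 at 17.5% = $120,167.25
Fee: $42,025.00 + $72,187.50 + $18,605.00 + $13,867.50 + $120,167.25 = $266,852.25
$266,852.25 exceeds the $219,600 cap, so the fee is capped at $219,600.00.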